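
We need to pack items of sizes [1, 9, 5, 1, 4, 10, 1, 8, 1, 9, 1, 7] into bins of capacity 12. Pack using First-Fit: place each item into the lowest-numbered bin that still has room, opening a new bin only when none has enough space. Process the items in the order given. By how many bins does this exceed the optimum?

First-Fit: [1,9,1,1] [5,4,1,1] [10] [8] [9] [7] → 6 bins.
Total size 57; any packing needs at least ⌈57/12⌉ = 5 bins.
An optimal packing achieves that bound: [10,1,1] [9,1,1,1] [9] [8,4] [7,5] → 5 bins.
Excess: 6 − 5 = 1.

1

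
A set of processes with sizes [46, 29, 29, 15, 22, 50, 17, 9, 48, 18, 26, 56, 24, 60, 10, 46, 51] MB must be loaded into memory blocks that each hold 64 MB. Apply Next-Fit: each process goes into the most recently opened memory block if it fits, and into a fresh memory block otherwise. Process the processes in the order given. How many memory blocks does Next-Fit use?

Put 46 MB in memory block 1; 18 MB remain.
Put 29 MB in memory block 2; 35 MB remain.
Put 29 MB in memory block 2; 6 MB remain.
Put 15 MB in memory block 3; 49 MB remain.
Put 22 MB in memory block 3; 27 MB remain.
Put 50 MB in memory block 4; 14 MB remain.
Put 17 MB in memory block 5; 47 MB remain.
Put 9 MB in memory block 5; 38 MB remain.
Put 48 MB in memory block 6; 16 MB remain.
Put 18 MB in memory block 7; 46 MB remain.
Put 26 MB in memory block 7; 20 MB remain.
Put 56 MB in memory block 8; 8 MB remain.
Put 24 MB in memory block 9; 40 MB remain.
Put 60 MB in memory block 10; 4 MB remain.
Put 10 MB in memory block 11; 54 MB remain.
Put 46 MB in memory block 11; 8 MB remain.
Put 51 MB in memory block 12; 13 MB remain.
Final memory blocks: [46] [29,29] [15,22] [50] [17,9] [48] [18,26] [56] [24] [60] [10,46] [51].

12 memory blocks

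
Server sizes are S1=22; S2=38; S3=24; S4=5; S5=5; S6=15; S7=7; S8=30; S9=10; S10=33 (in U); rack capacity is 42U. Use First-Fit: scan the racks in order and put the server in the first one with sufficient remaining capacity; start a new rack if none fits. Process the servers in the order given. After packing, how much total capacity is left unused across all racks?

Put S1 (22U) in rack 1; 20U remain.
Put S2 (38U) in rack 2; 4U remain.
Put S3 (24U) in rack 3; 18U remain.
Put S4 (5U) in rack 1; 15U remain.
Put S5 (5U) in rack 1; 10U remain.
Put S6 (15U) in rack 3; 3U remain.
Put S7 (7U) in rack 1; 3U remain.
Put S8 (30U) in rack 4; 12U remain.
Put S9 (10U) in rack 4; 2U remain.
Put S10 (33U) in rack 5; 9U remain.
5 racks × 42U = 210U; used 189U; unused 21U.

21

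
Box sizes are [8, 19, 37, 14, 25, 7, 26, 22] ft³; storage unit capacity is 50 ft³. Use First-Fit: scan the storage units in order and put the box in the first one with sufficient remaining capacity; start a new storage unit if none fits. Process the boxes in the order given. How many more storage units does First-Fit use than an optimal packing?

First-Fit: [8,19,14,7] [37] [25,22] [26] → 4 storage units.
Total size 158 ft³; any packing needs at least ⌈158/50⌉ = 4 storage units.
So 4 is already optimal.

0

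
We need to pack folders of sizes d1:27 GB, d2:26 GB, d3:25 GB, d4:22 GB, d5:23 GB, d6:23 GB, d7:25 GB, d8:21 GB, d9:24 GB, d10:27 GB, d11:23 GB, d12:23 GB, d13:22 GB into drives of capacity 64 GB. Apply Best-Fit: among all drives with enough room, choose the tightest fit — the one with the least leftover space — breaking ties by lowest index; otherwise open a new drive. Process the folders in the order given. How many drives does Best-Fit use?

7 drives

Put d1 (27 GB) in drive 1; 37 GB remain.
Put d2 (26 GB) in drive 1; 11 GB remain.
Put d3 (25 GB) in drive 2; 39 GB remain.
Put d4 (22 GB) in drive 2; 17 GB remain.
Put d5 (23 GB) in drive 3; 41 GB remain.
Put d6 (23 GB) in drive 3; 18 GB remain.
Put d7 (25 GB) in drive 4; 39 GB remain.
Put d8 (21 GB) in drive 4; 18 GB remain.
Put d9 (24 GB) in drive 5; 40 GB remain.
Put d10 (27 GB) in drive 5; 13 GB remain.
Put d11 (23 GB) in drive 6; 41 GB remain.
Put d12 (23 GB) in drive 6; 18 GB remain.
Put d13 (22 GB) in drive 7; 42 GB remain.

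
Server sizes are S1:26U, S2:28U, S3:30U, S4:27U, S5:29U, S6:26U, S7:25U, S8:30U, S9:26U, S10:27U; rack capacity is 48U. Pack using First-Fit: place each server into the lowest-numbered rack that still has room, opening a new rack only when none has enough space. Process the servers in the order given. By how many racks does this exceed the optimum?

First-Fit: [26] [28] [30] [27] [29] [26] [25] [30] [26] [27] → 10 racks.
10 servers exceed 24U (half the capacity), and no two of those can share a rack, so at least 10 racks are needed.
So 10 is already optimal.

0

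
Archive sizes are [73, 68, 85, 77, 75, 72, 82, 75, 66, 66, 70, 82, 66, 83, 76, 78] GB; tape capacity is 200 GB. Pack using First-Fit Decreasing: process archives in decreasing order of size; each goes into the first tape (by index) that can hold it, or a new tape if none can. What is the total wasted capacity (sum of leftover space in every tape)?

Sorted descending: 85, 83, 82, 82, 78, 77, 76, 75, 75, 73, 72, 70, 68, 66, 66, 66.
tape 1: place 85 GB, 115 GB left
tape 1: place 83 GB, 32 GB left
tape 2: place 82 GB, 118 GB left
tape 2: place 82 GB, 36 GB left
tape 3: place 78 GB, 122 GB left
tape 3: place 77 GB, 45 GB left
tape 4: place 76 GB, 124 GB left
tape 4: place 75 GB, 49 GB left
tape 5: place 75 GB, 125 GB left
tape 5: place 73 GB, 52 GB left
tape 6: place 72 GB, 128 GB left
tape 6: place 70 GB, 58 GB left
tape 7: place 68 GB, 132 GB left
tape 7: place 66 GB, 66 GB left
tape 7: place 66 GB, 0 GB left
tape 8: place 66 GB, 134 GB left
8 tapes × 200 GB = 1600 GB; used 1194 GB; unused 406 GB.

406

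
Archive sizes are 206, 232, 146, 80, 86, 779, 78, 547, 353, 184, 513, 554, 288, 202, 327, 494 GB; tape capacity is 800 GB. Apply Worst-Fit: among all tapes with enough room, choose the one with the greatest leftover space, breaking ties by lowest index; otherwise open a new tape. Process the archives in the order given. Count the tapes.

tape 1: place 206 GB, 594 GB left
tape 1: place 232 GB, 362 GB left
tape 1: place 146 GB, 216 GB left
tape 1: place 80 GB, 136 GB left
tape 1: place 86 GB, 50 GB left
tape 2: place 779 GB, 21 GB left
tape 3: place 78 GB, 722 GB left
tape 3: place 547 GB, 175 GB left
tape 4: place 353 GB, 447 GB left
tape 4: place 184 GB, 263 GB left
tape 5: place 513 GB, 287 GB left
tape 6: place 554 GB, 246 GB left
tape 7: place 288 GB, 512 GB left
tape 7: place 202 GB, 310 GB left
tape 8: place 327 GB, 473 GB left
tape 9: place 494 GB, 306 GB left
Final tapes: [206,232,146,80,86] [779] [78,547] [353,184] [513] [554] [288,202] [327] [494].

9 tapes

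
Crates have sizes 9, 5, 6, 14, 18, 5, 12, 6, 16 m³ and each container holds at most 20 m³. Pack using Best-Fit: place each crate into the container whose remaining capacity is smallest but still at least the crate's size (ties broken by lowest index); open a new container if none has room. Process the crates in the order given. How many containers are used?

5 containers

container 1: place 9 m³, 11 m³ left
container 1: place 5 m³, 6 m³ left
container 1: place 6 m³, 0 m³ left
container 2: place 14 m³, 6 m³ left
container 3: place 18 m³, 2 m³ left
container 2: place 5 m³, 1 m³ left
container 4: place 12 m³, 8 m³ left
container 4: place 6 m³, 2 m³ left
container 5: place 16 m³, 4 m³ left
Final containers: [9,5,6] [14,5] [18] [12,6] [16].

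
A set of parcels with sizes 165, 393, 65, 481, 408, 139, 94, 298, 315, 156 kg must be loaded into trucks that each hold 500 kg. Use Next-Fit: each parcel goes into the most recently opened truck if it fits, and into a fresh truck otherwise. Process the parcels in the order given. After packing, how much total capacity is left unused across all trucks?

986

truck 1: place 165 kg, 335 kg left
truck 2: place 393 kg, 107 kg left
truck 2: place 65 kg, 42 kg left
truck 3: place 481 kg, 19 kg left
truck 4: place 408 kg, 92 kg left
truck 5: place 139 kg, 361 kg left
truck 5: place 94 kg, 267 kg left
truck 6: place 298 kg, 202 kg left
truck 7: place 315 kg, 185 kg left
truck 7: place 156 kg, 29 kg left
7 trucks × 500 kg = 3500 kg; used 2514 kg; unused 986 kg.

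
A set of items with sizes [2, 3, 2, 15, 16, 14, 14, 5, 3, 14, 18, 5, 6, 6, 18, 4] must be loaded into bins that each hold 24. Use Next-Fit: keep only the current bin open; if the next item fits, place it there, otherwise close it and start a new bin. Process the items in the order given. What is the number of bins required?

2 → bin 1 (remaining 22)
3 → bin 1 (remaining 19)
2 → bin 1 (remaining 17)
15 → bin 1 (remaining 2)
16 → bin 2 (remaining 8)
14 → bin 3 (remaining 10)
14 → bin 4 (remaining 10)
5 → bin 4 (remaining 5)
3 → bin 4 (remaining 2)
14 → bin 5 (remaining 10)
18 → bin 6 (remaining 6)
5 → bin 6 (remaining 1)
6 → bin 7 (remaining 18)
6 → bin 7 (remaining 12)
18 → bin 8 (remaining 6)
4 → bin 8 (remaining 2)

8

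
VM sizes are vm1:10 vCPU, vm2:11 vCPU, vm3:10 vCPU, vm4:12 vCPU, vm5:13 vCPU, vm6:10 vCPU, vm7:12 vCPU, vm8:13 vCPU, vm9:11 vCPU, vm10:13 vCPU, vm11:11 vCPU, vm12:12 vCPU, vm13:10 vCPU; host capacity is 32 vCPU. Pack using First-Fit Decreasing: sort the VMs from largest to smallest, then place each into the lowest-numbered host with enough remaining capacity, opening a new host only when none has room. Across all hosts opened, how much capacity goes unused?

44

Sorted descending: 13, 13, 13, 12, 12, 12, 11, 11, 11, 10, 10, 10, 10.
13 vCPU → host 1 (remaining 19 vCPU)
13 vCPU → host 1 (remaining 6 vCPU)
13 vCPU → host 2 (remaining 19 vCPU)
12 vCPU → host 2 (remaining 7 vCPU)
12 vCPU → host 3 (remaining 20 vCPU)
12 vCPU → host 3 (remaining 8 vCPU)
11 vCPU → host 4 (remaining 21 vCPU)
11 vCPU → host 4 (remaining 10 vCPU)
11 vCPU → host 5 (remaining 21 vCPU)
10 vCPU → host 4 (remaining 0 vCPU)
10 vCPU → host 5 (remaining 11 vCPU)
10 vCPU → host 5 (remaining 1 vCPU)
10 vCPU → host 6 (remaining 22 vCPU)
6 hosts × 32 vCPU = 192 vCPU; used 148 vCPU; unused 44 vCPU.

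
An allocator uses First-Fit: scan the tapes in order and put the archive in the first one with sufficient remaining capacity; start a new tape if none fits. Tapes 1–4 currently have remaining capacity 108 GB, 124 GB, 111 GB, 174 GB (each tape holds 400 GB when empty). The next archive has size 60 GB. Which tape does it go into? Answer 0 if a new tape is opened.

1

Tapes with room: tape 1 (108 GB), tape 2 (124 GB), tape 3 (111 GB), tape 4 (174 GB).
The first with room is tape 1.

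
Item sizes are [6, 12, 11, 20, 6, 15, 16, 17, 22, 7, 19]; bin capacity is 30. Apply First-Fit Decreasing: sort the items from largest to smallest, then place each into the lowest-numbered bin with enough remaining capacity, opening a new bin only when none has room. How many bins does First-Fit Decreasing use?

6

Sorted descending: 22, 20, 19, 17, 16, 15, 12, 11, 7, 6, 6.
22 → bin 1 (remaining 8)
20 → bin 2 (remaining 10)
19 → bin 3 (remaining 11)
17 → bin 4 (remaining 13)
16 → bin 5 (remaining 14)
15 → bin 6 (remaining 15)
12 → bin 4 (remaining 1)
11 → bin 3 (remaining 0)
7 → bin 1 (remaining 1)
6 → bin 2 (remaining 4)
6 → bin 5 (remaining 8)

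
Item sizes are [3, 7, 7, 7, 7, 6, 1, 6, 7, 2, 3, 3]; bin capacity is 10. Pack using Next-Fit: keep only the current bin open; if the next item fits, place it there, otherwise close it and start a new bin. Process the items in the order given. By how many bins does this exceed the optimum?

Next-Fit: [3,7] [7] [7] [7] [6,1] [6] [7,2] [3,3] → 8 bins.
7 items exceed 5 (half the capacity), and no two of those can share a bin, so at least 7 bins are needed.
An optimal packing achieves that bound: [7,3] [7,3] [7,3] [7,2,1] [7] [6] [6] → 7 bins.
Excess: 8 − 7 = 1.

1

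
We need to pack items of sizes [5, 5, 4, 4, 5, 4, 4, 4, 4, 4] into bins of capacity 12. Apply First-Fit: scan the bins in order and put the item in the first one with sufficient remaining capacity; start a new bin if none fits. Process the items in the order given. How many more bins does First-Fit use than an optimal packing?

0

First-Fit: [5,5] [4,4,4] [5,4] [4,4,4] → 4 bins.
Total size 43; any packing needs at least ⌈43/12⌉ = 4 bins.
So 4 is already optimal.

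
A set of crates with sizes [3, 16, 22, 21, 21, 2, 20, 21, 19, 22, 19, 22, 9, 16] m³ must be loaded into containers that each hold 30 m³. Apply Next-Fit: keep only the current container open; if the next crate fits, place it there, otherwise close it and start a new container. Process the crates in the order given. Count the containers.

11

container 1: place 3 m³, 27 m³ left
container 1: place 16 m³, 11 m³ left
container 2: place 22 m³, 8 m³ left
container 3: place 21 m³, 9 m³ left
container 4: place 21 m³, 9 m³ left
container 4: place 2 m³, 7 m³ left
container 5: place 20 m³, 10 m³ left
container 6: place 21 m³, 9 m³ left
container 7: place 19 m³, 11 m³ left
container 8: place 22 m³, 8 m³ left
container 9: place 19 m³, 11 m³ left
container 10: place 22 m³, 8 m³ left
container 11: place 9 m³, 21 m³ left
container 11: place 16 m³, 5 m³ left
Final containers: [3,16] [22] [21] [21,2] [20] [21] [19] [22] [19] [22] [9,16].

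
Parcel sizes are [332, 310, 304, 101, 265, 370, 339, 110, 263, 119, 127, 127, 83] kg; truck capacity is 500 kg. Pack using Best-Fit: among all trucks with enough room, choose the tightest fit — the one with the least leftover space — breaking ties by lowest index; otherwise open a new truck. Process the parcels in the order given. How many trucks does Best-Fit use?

truck 1: place 332 kg, 168 kg left
truck 2: place 310 kg, 190 kg left
truck 3: place 304 kg, 196 kg left
truck 1: place 101 kg, 67 kg left
truck 4: place 265 kg, 235 kg left
truck 5: place 370 kg, 130 kg left
truck 6: place 339 kg, 161 kg left
truck 5: place 110 kg, 20 kg left
truck 7: place 263 kg, 237 kg left
truck 6: place 119 kg, 42 kg left
truck 2: place 127 kg, 63 kg left
truck 3: place 127 kg, 69 kg left
truck 4: place 83 kg, 152 kg left
Final trucks: [332,101] [310,127] [304,127] [265,83] [370,110] [339,119] [263].

7 trucks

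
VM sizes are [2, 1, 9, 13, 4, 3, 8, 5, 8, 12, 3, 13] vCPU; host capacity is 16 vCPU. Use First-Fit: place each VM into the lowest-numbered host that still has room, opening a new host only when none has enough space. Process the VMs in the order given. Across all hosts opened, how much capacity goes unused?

host 1: place 2 vCPU, 14 vCPU left
host 1: place 1 vCPU, 13 vCPU left
host 1: place 9 vCPU, 4 vCPU left
host 2: place 13 vCPU, 3 vCPU left
host 1: place 4 vCPU, 0 vCPU left
host 2: place 3 vCPU, 0 vCPU left
host 3: place 8 vCPU, 8 vCPU left
host 3: place 5 vCPU, 3 vCPU left
host 4: place 8 vCPU, 8 vCPU left
host 5: place 12 vCPU, 4 vCPU left
host 3: place 3 vCPU, 0 vCPU left
host 6: place 13 vCPU, 3 vCPU left
6 hosts × 16 vCPU = 96 vCPU; used 81 vCPU; unused 15 vCPU.

15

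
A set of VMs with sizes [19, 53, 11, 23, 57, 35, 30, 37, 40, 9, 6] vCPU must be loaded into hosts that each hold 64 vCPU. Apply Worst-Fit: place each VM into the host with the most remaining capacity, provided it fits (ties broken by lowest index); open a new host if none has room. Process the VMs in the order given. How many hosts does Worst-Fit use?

host 1: place 19 vCPU, 45 vCPU left
host 2: place 53 vCPU, 11 vCPU left
host 1: place 11 vCPU, 34 vCPU left
host 1: place 23 vCPU, 11 vCPU left
host 3: place 57 vCPU, 7 vCPU left
host 4: place 35 vCPU, 29 vCPU left
host 5: place 30 vCPU, 34 vCPU left
host 6: place 37 vCPU, 27 vCPU left
host 7: place 40 vCPU, 24 vCPU left
host 5: place 9 vCPU, 25 vCPU left
host 4: place 6 vCPU, 23 vCPU left
Final hosts: [19,11,23] [53] [57] [35,6] [30,9] [37] [40].

7 hosts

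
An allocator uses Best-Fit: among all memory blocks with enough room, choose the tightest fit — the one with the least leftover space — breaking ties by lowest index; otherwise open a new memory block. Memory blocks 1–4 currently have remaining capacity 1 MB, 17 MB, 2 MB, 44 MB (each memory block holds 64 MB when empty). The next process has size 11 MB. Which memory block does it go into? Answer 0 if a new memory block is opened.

Memory blocks with room: memory block 2 (17 MB), memory block 4 (44 MB).
Tightest fit is memory block 2 with 17 MB free.

2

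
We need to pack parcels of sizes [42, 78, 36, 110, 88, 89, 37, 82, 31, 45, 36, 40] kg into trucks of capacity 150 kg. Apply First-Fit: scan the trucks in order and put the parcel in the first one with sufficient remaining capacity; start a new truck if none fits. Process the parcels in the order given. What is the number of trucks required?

truck 1: place 42 kg, 108 kg left
truck 1: place 78 kg, 30 kg left
truck 2: place 36 kg, 114 kg left
truck 2: place 110 kg, 4 kg left
truck 3: place 88 kg, 62 kg left
truck 4: place 89 kg, 61 kg left
truck 3: place 37 kg, 25 kg left
truck 5: place 82 kg, 68 kg left
truck 4: place 31 kg, 30 kg left
truck 5: place 45 kg, 23 kg left
truck 6: place 36 kg, 114 kg left
truck 6: place 40 kg, 74 kg left
Final trucks: [42,78] [36,110] [88,37] [89,31] [82,45] [36,40].

6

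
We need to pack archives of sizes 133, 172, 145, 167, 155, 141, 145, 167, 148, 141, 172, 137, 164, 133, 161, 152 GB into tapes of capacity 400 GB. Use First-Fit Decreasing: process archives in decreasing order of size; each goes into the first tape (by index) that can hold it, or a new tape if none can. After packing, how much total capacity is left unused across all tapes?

767

Sorted descending: 172, 172, 167, 167, 164, 161, 155, 152, 148, 145, 145, 141, 141, 137, 133, 133.
Put 172 GB in tape 1; 228 GB remain.
Put 172 GB in tape 1; 56 GB remain.
Put 167 GB in tape 2; 233 GB remain.
Put 167 GB in tape 2; 66 GB remain.
Put 164 GB in tape 3; 236 GB remain.
Put 161 GB in tape 3; 75 GB remain.
Put 155 GB in tape 4; 245 GB remain.
Put 152 GB in tape 4; 93 GB remain.
Put 148 GB in tape 5; 252 GB remain.
Put 145 GB in tape 5; 107 GB remain.
Put 145 GB in tape 6; 255 GB remain.
Put 141 GB in tape 6; 114 GB remain.
Put 141 GB in tape 7; 259 GB remain.
Put 137 GB in tape 7; 122 GB remain.
Put 133 GB in tape 8; 267 GB remain.
Put 133 GB in tape 8; 134 GB remain.
8 tapes × 400 GB = 3200 GB; used 2433 GB; unused 767 GB.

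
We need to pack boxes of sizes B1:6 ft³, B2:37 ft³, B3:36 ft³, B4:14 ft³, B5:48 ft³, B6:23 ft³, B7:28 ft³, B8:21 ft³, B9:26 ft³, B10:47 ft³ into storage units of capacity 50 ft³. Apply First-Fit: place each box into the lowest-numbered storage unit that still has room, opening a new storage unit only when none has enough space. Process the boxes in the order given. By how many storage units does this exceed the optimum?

First-Fit: [6,37] [36,14] [48] [23,21] [28] [26] [47] → 7 storage units.
Total size 286 ft³; any packing needs at least ⌈286/50⌉ = 6 storage units.
An optimal packing achieves that bound: [48] [47] [37,6] [36,14] [28,21] [26,23] → 6 storage units.
Excess: 7 − 6 = 1.

1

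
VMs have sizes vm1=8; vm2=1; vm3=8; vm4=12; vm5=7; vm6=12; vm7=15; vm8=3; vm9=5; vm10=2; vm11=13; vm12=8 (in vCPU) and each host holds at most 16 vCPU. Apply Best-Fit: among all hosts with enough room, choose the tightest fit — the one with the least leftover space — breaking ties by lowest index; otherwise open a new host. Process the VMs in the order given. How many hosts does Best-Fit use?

vm1 (8 vCPU) → host 1 (remaining 8 vCPU)
vm2 (1 vCPU) → host 1 (remaining 7 vCPU)
vm3 (8 vCPU) → host 2 (remaining 8 vCPU)
vm4 (12 vCPU) → host 3 (remaining 4 vCPU)
vm5 (7 vCPU) → host 1 (remaining 0 vCPU)
vm6 (12 vCPU) → host 4 (remaining 4 vCPU)
vm7 (15 vCPU) → host 5 (remaining 1 vCPU)
vm8 (3 vCPU) → host 3 (remaining 1 vCPU)
vm9 (5 vCPU) → host 2 (remaining 3 vCPU)
vm10 (2 vCPU) → host 2 (remaining 1 vCPU)
vm11 (13 vCPU) → host 6 (remaining 3 vCPU)
vm12 (8 vCPU) → host 7 (remaining 8 vCPU)
Final hosts: [8,1,7] [8,5,2] [12,3] [12] [15] [13] [8].

7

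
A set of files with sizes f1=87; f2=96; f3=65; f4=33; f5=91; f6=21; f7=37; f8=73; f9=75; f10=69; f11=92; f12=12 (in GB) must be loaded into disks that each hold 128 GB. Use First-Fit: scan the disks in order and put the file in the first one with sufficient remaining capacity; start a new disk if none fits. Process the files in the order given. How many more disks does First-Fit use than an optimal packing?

0

First-Fit: [87,33] [96,21] [65,37,12] [91] [73] [75] [69] [92] → 8 disks.
8 files exceed 64 GB (half the capacity), and no two of those can share a disk, so at least 8 disks are needed.
So 8 is already optimal.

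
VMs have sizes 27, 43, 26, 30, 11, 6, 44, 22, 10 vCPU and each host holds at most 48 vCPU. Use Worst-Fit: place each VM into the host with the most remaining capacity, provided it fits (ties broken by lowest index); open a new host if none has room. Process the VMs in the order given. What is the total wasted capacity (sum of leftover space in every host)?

host 1: place 27 vCPU, 21 vCPU left
host 2: place 43 vCPU, 5 vCPU left
host 3: place 26 vCPU, 22 vCPU left
host 4: place 30 vCPU, 18 vCPU left
host 3: place 11 vCPU, 11 vCPU left
host 1: place 6 vCPU, 15 vCPU left
host 5: place 44 vCPU, 4 vCPU left
host 6: place 22 vCPU, 26 vCPU left
host 6: place 10 vCPU, 16 vCPU left
6 hosts × 48 vCPU = 288 vCPU; used 219 vCPU; unused 69 vCPU.

69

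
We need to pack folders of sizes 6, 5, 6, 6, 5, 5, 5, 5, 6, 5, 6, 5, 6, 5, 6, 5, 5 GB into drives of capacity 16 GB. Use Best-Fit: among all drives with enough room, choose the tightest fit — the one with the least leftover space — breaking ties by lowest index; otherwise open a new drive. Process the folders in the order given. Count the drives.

Put 6 GB in drive 1; 10 GB remain.
Put 5 GB in drive 1; 5 GB remain.
Put 6 GB in drive 2; 10 GB remain.
Put 6 GB in drive 2; 4 GB remain.
Put 5 GB in drive 1; 0 GB remain.
Put 5 GB in drive 3; 11 GB remain.
Put 5 GB in drive 3; 6 GB remain.
Put 5 GB in drive 3; 1 GB remain.
Put 6 GB in drive 4; 10 GB remain.
Put 5 GB in drive 4; 5 GB remain.
Put 6 GB in drive 5; 10 GB remain.
Put 5 GB in drive 4; 0 GB remain.
Put 6 GB in drive 5; 4 GB remain.
Put 5 GB in drive 6; 11 GB remain.
Put 6 GB in drive 6; 5 GB remain.
Put 5 GB in drive 6; 0 GB remain.
Put 5 GB in drive 7; 11 GB remain.

7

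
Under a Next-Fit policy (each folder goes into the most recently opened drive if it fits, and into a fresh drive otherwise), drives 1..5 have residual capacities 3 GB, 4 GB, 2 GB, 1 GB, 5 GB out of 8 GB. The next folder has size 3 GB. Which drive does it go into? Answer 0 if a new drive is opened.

Next-Fit only looks at drive 5, which has 5 GB free.
3 GB fits there.

5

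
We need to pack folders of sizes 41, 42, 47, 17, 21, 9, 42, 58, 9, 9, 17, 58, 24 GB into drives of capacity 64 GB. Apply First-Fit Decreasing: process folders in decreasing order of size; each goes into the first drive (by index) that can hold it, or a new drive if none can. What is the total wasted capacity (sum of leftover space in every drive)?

Sorted descending: 58, 58, 47, 42, 42, 41, 24, 21, 17, 17, 9, 9, 9.
Put 58 GB in drive 1; 6 GB remain.
Put 58 GB in drive 2; 6 GB remain.
Put 47 GB in drive 3; 17 GB remain.
Put 42 GB in drive 4; 22 GB remain.
Put 42 GB in drive 5; 22 GB remain.
Put 41 GB in drive 6; 23 GB remain.
Put 24 GB in drive 7; 40 GB remain.
Put 21 GB in drive 4; 1 GB remain.
Put 17 GB in drive 3; 0 GB remain.
Put 17 GB in drive 5; 5 GB remain.
Put 9 GB in drive 6; 14 GB remain.
Put 9 GB in drive 6; 5 GB remain.
Put 9 GB in drive 7; 31 GB remain.
7 drives × 64 GB = 448 GB; used 394 GB; unused 54 GB.

54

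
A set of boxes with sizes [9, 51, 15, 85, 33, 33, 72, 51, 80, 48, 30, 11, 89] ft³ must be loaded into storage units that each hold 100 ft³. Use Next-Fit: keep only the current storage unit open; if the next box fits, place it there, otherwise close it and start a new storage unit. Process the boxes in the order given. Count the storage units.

9 ft³ → storage unit 1 (remaining 91 ft³)
51 ft³ → storage unit 1 (remaining 40 ft³)
15 ft³ → storage unit 1 (remaining 25 ft³)
85 ft³ → storage unit 2 (remaining 15 ft³)
33 ft³ → storage unit 3 (remaining 67 ft³)
33 ft³ → storage unit 3 (remaining 34 ft³)
72 ft³ → storage unit 4 (remaining 28 ft³)
51 ft³ → storage unit 5 (remaining 49 ft³)
80 ft³ → storage unit 6 (remaining 20 ft³)
48 ft³ → storage unit 7 (remaining 52 ft³)
30 ft³ → storage unit 7 (remaining 22 ft³)
11 ft³ → storage unit 7 (remaining 11 ft³)
89 ft³ → storage unit 8 (remaining 11 ft³)

8 storage units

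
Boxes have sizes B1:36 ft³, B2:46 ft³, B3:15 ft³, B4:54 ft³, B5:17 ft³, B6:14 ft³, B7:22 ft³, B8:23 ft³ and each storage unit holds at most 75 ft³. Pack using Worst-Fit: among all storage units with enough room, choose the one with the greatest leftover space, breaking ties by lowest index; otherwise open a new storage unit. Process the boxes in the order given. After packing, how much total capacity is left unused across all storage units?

Put B1 (36 ft³) in storage unit 1; 39 ft³ remain.
Put B2 (46 ft³) in storage unit 2; 29 ft³ remain.
Put B3 (15 ft³) in storage unit 1; 24 ft³ remain.
Put B4 (54 ft³) in storage unit 3; 21 ft³ remain.
Put B5 (17 ft³) in storage unit 2; 12 ft³ remain.
Put B6 (14 ft³) in storage unit 1; 10 ft³ remain.
Put B7 (22 ft³) in storage unit 4; 53 ft³ remain.
Put B8 (23 ft³) in storage unit 4; 30 ft³ remain.
4 storage units × 75 ft³ = 300 ft³; used 227 ft³; unused 73 ft³.

73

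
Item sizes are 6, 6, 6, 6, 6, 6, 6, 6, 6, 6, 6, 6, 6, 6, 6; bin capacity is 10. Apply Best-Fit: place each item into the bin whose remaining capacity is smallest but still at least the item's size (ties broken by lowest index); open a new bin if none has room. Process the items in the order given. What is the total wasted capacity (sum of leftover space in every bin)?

60

Put 6 in bin 1; 4 remain.
Put 6 in bin 2; 4 remain.
Put 6 in bin 3; 4 remain.
Put 6 in bin 4; 4 remain.
Put 6 in bin 5; 4 remain.
Put 6 in bin 6; 4 remain.
Put 6 in bin 7; 4 remain.
Put 6 in bin 8; 4 remain.
Put 6 in bin 9; 4 remain.
Put 6 in bin 10; 4 remain.
Put 6 in bin 11; 4 remain.
Put 6 in bin 12; 4 remain.
Put 6 in bin 13; 4 remain.
Put 6 in bin 14; 4 remain.
Put 6 in bin 15; 4 remain.
15 bins × 10 = 150; used 90; unused 60.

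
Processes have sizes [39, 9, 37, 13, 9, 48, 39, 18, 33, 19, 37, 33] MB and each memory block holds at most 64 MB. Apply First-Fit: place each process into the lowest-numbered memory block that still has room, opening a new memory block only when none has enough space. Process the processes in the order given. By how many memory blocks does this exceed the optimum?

0

First-Fit: [39,9,13] [37,9,18] [48] [39,19] [33] [37] [33] → 7 memory blocks.
7 processes exceed 32 MB (half the capacity), and no two of those can share a memory block, so at least 7 memory blocks are needed.
So 7 is already optimal.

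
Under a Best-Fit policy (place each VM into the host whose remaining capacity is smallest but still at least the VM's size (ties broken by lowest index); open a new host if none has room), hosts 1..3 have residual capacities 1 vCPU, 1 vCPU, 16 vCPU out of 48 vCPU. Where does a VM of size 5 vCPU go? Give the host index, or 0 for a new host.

3

Hosts with room: host 3 (16 vCPU).
Tightest fit is host 3 with 16 vCPU free.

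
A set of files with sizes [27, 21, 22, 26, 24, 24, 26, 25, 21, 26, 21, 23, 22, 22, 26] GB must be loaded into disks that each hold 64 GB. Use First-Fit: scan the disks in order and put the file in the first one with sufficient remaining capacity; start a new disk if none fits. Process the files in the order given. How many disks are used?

8

disk 1: place 27 GB, 37 GB left
disk 1: place 21 GB, 16 GB left
disk 2: place 22 GB, 42 GB left
disk 2: place 26 GB, 16 GB left
disk 3: place 24 GB, 40 GB left
disk 3: place 24 GB, 16 GB left
disk 4: place 26 GB, 38 GB left
disk 4: place 25 GB, 13 GB left
disk 5: place 21 GB, 43 GB left
disk 5: place 26 GB, 17 GB left
disk 6: place 21 GB, 43 GB left
disk 6: place 23 GB, 20 GB left
disk 7: place 22 GB, 42 GB left
disk 7: place 22 GB, 20 GB left
disk 8: place 26 GB, 38 GB left
Final disks: [27,21] [22,26] [24,24] [26,25] [21,26] [21,23] [22,22] [26].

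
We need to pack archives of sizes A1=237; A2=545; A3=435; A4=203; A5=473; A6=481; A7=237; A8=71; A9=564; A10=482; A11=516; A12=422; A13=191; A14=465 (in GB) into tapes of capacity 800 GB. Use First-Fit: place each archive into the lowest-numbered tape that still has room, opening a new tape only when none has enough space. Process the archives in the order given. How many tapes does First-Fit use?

9

tape 1: place A1 (237 GB), 563 GB left
tape 1: place A2 (545 GB), 18 GB left
tape 2: place A3 (435 GB), 365 GB left
tape 2: place A4 (203 GB), 162 GB left
tape 3: place A5 (473 GB), 327 GB left
tape 4: place A6 (481 GB), 319 GB left
tape 3: place A7 (237 GB), 90 GB left
tape 2: place A8 (71 GB), 91 GB left
tape 5: place A9 (564 GB), 236 GB left
tape 6: place A10 (482 GB), 318 GB left
tape 7: place A11 (516 GB), 284 GB left
tape 8: place A12 (422 GB), 378 GB left
tape 4: place A13 (191 GB), 128 GB left
tape 9: place A14 (465 GB), 335 GB left
Final tapes: [237,545] [435,203,71] [473,237] [481,191] [564] [482] [516] [422] [465].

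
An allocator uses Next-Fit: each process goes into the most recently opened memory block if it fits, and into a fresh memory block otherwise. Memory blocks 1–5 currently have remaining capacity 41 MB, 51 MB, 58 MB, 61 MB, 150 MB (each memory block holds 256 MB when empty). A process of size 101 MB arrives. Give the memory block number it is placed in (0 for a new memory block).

5

Next-Fit only looks at memory block 5, which has 150 MB free.
101 MB fits there.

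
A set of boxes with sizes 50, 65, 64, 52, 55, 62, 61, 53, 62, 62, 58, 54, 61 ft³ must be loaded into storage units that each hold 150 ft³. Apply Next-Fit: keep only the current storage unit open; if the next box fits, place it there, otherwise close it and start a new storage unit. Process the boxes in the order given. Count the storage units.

7

storage unit 1: place 50 ft³, 100 ft³ left
storage unit 1: place 65 ft³, 35 ft³ left
storage unit 2: place 64 ft³, 86 ft³ left
storage unit 2: place 52 ft³, 34 ft³ left
storage unit 3: place 55 ft³, 95 ft³ left
storage unit 3: place 62 ft³, 33 ft³ left
storage unit 4: place 61 ft³, 89 ft³ left
storage unit 4: place 53 ft³, 36 ft³ left
storage unit 5: place 62 ft³, 88 ft³ left
storage unit 5: place 62 ft³, 26 ft³ left
storage unit 6: place 58 ft³, 92 ft³ left
storage unit 6: place 54 ft³, 38 ft³ left
storage unit 7: place 61 ft³, 89 ft³ left
Final storage units: [50,65] [64,52] [55,62] [61,53] [62,62] [58,54] [61].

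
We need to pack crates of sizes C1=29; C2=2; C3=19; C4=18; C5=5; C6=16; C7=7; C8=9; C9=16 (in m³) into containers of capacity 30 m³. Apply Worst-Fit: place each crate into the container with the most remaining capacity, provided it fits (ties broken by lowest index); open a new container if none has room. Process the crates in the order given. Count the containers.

container 1: place C1 (29 m³), 1 m³ left
container 2: place C2 (2 m³), 28 m³ left
container 2: place C3 (19 m³), 9 m³ left
container 3: place C4 (18 m³), 12 m³ left
container 3: place C5 (5 m³), 7 m³ left
container 4: place C6 (16 m³), 14 m³ left
container 4: place C7 (7 m³), 7 m³ left
container 2: place C8 (9 m³), 0 m³ left
container 5: place C9 (16 m³), 14 m³ left

5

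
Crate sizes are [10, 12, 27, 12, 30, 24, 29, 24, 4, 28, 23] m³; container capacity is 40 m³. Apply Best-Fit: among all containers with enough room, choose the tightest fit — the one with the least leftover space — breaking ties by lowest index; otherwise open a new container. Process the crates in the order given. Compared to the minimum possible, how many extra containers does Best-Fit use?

1

Best-Fit: [10,12] [27,12] [30,4] [24] [29] [24] [28] [23] → 8 containers.
7 crates exceed 20 m³ (half the capacity), and no two of those can share a container, so at least 7 containers are needed.
An optimal packing achieves that bound: [30,10] [29,4] [28,12] [27,12] [24] [24] [23] → 7 containers.
Excess: 8 − 7 = 1.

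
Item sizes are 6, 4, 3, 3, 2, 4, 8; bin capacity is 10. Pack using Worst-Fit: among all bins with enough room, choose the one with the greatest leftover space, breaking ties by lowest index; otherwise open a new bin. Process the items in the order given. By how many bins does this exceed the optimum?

1

Worst-Fit: [6,4] [3,3,2] [4] [8] → 4 bins.
Total size 30; any packing needs at least ⌈30/10⌉ = 3 bins.
An optimal packing achieves that bound: [8,2] [6,4] [4,3,3] → 3 bins.
Excess: 4 − 3 = 1.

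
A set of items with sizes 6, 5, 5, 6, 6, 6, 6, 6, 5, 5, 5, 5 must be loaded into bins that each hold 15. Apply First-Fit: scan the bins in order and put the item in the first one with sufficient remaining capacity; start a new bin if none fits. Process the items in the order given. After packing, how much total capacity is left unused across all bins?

24

Put 6 in bin 1; 9 remain.
Put 5 in bin 1; 4 remain.
Put 5 in bin 2; 10 remain.
Put 6 in bin 2; 4 remain.
Put 6 in bin 3; 9 remain.
Put 6 in bin 3; 3 remain.
Put 6 in bin 4; 9 remain.
Put 6 in bin 4; 3 remain.
Put 5 in bin 5; 10 remain.
Put 5 in bin 5; 5 remain.
Put 5 in bin 5; 0 remain.
Put 5 in bin 6; 10 remain.
6 bins × 15 = 90; used 66; unused 24.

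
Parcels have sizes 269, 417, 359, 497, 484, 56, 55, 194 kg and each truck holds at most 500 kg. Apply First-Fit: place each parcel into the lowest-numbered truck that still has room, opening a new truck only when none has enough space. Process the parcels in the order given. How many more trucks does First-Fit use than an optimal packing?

First-Fit: [269,56,55] [417] [359] [497] [484] [194] → 6 trucks.
Total size 2331 kg; any packing needs at least ⌈2331/500⌉ = 5 trucks.
An optimal packing achieves that bound: [497] [484] [417,56] [359,55] [269,194] → 5 trucks.
Excess: 6 − 5 = 1.

1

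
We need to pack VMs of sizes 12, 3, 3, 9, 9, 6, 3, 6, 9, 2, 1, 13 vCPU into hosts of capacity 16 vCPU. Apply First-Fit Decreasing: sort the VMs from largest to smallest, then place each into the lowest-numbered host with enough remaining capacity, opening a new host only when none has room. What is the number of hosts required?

Sorted descending: 13, 12, 9, 9, 9, 6, 6, 3, 3, 3, 2, 1.
host 1: place 13 vCPU, 3 vCPU left
host 2: place 12 vCPU, 4 vCPU left
host 3: place 9 vCPU, 7 vCPU left
host 4: place 9 vCPU, 7 vCPU left
host 5: place 9 vCPU, 7 vCPU left
host 3: place 6 vCPU, 1 vCPU left
host 4: place 6 vCPU, 1 vCPU left
host 1: place 3 vCPU, 0 vCPU left
host 2: place 3 vCPU, 1 vCPU left
host 5: place 3 vCPU, 4 vCPU left
host 5: place 2 vCPU, 2 vCPU left
host 2: place 1 vCPU, 0 vCPU left
Final hosts: [13,3] [12,3,1] [9,6] [9,6] [9,3,2].

5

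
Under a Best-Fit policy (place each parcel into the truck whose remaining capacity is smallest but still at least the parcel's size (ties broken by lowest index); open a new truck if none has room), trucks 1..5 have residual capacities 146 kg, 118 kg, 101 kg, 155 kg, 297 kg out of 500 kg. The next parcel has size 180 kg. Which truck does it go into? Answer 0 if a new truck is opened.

Trucks with room: truck 5 (297 kg).
Tightest fit is truck 5 with 297 kg free.

5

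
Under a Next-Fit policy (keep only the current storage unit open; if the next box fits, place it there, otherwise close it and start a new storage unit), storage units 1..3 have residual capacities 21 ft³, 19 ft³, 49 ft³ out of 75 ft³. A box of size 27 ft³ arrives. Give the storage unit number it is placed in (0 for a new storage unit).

3

Next-Fit only looks at storage unit 3, which has 49 ft³ free.
27 ft³ fits there.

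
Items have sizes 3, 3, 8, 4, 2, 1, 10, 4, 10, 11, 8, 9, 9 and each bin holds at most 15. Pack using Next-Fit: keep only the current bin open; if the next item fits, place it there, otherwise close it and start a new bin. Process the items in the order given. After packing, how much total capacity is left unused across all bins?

bin 1: place 3, 12 left
bin 1: place 3, 9 left
bin 1: place 8, 1 left
bin 2: place 4, 11 left
bin 2: place 2, 9 left
bin 2: place 1, 8 left
bin 3: place 10, 5 left
bin 3: place 4, 1 left
bin 4: place 10, 5 left
bin 5: place 11, 4 left
bin 6: place 8, 7 left
bin 7: place 9, 6 left
bin 8: place 9, 6 left
8 bins × 15 = 120; used 82; unused 38.

38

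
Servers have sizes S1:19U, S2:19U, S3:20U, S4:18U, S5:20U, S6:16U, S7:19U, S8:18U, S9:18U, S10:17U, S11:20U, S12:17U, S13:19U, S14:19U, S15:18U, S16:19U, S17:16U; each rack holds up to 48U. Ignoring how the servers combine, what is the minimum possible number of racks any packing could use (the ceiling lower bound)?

Total size = 19 + 19 + 20 + 18 + 20 + 16 + 19 + 18 + 18 + 17 + 20 + 17 + 19 + 19 + 18 + 19 + 16 = 312U.
⌈312 / 48⌉ = 7.

7 racks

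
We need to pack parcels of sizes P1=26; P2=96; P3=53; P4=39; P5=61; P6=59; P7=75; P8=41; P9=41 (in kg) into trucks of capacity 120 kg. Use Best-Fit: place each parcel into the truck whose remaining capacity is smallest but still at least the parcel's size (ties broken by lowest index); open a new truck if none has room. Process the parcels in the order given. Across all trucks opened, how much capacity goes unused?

truck 1: place P1 (26 kg), 94 kg left
truck 2: place P2 (96 kg), 24 kg left
truck 1: place P3 (53 kg), 41 kg left
truck 1: place P4 (39 kg), 2 kg left
truck 3: place P5 (61 kg), 59 kg left
truck 3: place P6 (59 kg), 0 kg left
truck 4: place P7 (75 kg), 45 kg left
truck 4: place P8 (41 kg), 4 kg left
truck 5: place P9 (41 kg), 79 kg left
5 trucks × 120 kg = 600 kg; used 491 kg; unused 109 kg.

109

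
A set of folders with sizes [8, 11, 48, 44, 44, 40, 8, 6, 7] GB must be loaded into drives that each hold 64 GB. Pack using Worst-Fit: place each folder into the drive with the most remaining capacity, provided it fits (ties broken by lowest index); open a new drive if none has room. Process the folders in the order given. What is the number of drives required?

8 GB → drive 1 (remaining 56 GB)
11 GB → drive 1 (remaining 45 GB)
48 GB → drive 2 (remaining 16 GB)
44 GB → drive 1 (remaining 1 GB)
44 GB → drive 3 (remaining 20 GB)
40 GB → drive 4 (remaining 24 GB)
8 GB → drive 4 (remaining 16 GB)
6 GB → drive 3 (remaining 14 GB)
7 GB → drive 2 (remaining 9 GB)

4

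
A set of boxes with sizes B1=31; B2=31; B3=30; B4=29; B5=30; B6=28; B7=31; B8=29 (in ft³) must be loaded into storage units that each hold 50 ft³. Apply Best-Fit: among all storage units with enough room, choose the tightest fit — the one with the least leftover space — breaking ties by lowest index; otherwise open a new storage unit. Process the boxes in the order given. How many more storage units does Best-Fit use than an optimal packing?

0

Best-Fit: [31] [31] [30] [29] [30] [28] [31] [29] → 8 storage units.
8 boxes exceed 25 ft³ (half the capacity), and no two of those can share a storage unit, so at least 8 storage units are needed.
So 8 is already optimal.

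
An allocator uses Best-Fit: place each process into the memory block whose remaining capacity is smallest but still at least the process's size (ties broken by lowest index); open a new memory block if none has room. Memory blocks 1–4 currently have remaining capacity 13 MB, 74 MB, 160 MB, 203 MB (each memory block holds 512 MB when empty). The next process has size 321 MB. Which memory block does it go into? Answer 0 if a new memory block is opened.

0

No memory block has ≥ 321 MB free, so a new memory block is opened.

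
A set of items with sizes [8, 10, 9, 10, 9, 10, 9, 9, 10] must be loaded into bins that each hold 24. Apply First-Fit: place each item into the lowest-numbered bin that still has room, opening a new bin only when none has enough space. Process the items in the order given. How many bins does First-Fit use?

5

8 → bin 1 (remaining 16)
10 → bin 1 (remaining 6)
9 → bin 2 (remaining 15)
10 → bin 2 (remaining 5)
9 → bin 3 (remaining 15)
10 → bin 3 (remaining 5)
9 → bin 4 (remaining 15)
9 → bin 4 (remaining 6)
10 → bin 5 (remaining 14)
Final bins: [8,10] [9,10] [9,10] [9,9] [10].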